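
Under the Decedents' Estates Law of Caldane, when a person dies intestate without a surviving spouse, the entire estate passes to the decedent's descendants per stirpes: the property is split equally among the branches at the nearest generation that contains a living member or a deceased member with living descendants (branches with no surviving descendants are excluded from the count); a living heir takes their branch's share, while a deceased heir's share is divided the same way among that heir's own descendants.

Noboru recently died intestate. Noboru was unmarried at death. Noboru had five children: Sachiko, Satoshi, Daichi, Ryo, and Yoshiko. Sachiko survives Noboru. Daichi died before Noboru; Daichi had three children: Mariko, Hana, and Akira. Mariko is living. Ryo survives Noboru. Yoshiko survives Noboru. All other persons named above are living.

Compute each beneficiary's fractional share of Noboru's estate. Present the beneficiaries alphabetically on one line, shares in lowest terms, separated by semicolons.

There is no surviving spouse, so the entire estate passes to Noboru's descendants per stirpes.
The estate is divided into 5 equal shares of 1/5 among Sachiko, Satoshi, Daichi, Ryo, Yoshiko.
Sachiko is living and takes 1/5.
Satoshi is living and takes 1/5.
Daichi predeceased; the 1/5 allotted to Daichi's branch passes to Daichi's issue by representation.
The 1/5 is divided into 3 equal shares of 1/15 among Mariko, Hana, Akira.
Mariko is living and takes 1/15.
Hana is living and takes 1/15.
Akira is living and takes 1/15.
Ryo is living and takes 1/5.
Yoshiko is living and takes 1/5.

Akira 1/15; Hana 1/15; Mariko 1/15; Ryo 1/5; Sachiko 1/5; Satoshi 1/5; Yoshiko 1/5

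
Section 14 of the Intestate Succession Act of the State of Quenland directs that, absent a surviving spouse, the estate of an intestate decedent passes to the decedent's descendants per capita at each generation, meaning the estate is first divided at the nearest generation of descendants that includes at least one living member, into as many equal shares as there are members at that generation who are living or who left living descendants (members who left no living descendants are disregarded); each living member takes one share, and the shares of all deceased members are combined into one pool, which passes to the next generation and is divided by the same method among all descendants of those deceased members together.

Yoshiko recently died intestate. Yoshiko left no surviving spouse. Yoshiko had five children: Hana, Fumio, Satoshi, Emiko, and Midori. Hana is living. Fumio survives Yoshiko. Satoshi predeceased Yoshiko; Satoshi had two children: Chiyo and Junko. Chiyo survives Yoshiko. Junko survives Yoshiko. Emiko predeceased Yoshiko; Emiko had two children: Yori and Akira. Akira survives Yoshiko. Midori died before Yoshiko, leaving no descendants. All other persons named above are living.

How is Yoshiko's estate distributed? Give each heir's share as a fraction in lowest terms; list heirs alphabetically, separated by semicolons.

There is no surviving spouse, so the entire estate passes to Yoshiko's descendants per capita at each generation.
At generation 1 (Hana, Fumio, Satoshi, Emiko) there are 4 shares of (1)/4 = 1/4 each.
Living: Hana and Fumio — each takes 1/4.
Deceased: Satoshi and Emiko. Their combined 1/2 is pooled and carried to generation 2.
At generation 2 (Chiyo, Junko, Yori, Akira) there are 4 shares of (1/2)/4 = 1/8 each.
Living: Chiyo, Junko, Yori, and Akira — each takes 1/8.

Akira 1/8; Chiyo 1/8; Fumio 1/4; Hana 1/4; Junko 1/8; Yori 1/8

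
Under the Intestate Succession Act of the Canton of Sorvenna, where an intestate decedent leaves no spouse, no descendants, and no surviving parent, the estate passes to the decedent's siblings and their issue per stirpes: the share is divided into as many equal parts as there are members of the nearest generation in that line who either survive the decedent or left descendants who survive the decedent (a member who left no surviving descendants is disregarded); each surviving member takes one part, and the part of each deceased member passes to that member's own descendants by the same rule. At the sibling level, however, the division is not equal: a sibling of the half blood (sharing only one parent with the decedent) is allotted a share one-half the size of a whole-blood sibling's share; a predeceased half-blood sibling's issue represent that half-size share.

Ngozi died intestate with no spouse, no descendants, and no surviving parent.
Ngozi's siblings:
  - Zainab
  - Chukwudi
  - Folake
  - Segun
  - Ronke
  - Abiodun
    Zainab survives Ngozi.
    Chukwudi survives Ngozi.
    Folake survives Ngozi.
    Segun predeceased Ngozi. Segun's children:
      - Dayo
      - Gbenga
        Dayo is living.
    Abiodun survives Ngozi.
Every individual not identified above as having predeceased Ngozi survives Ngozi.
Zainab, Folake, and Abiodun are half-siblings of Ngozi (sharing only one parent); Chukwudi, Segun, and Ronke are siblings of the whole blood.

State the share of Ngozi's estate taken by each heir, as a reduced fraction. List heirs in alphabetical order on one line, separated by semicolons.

Abiodun 1/9; Chukwudi 2/9; Dayo 1/9; Folake 1/9; Gbenga 1/9; Ronke 2/9; Zainab 1/9

No spouse, descendants, or parent survives, so the estate passes to Ngozi's siblings per stirpes.
Half-blood siblings count for one-half the weight of whole-blood siblings at the initial division.
Dividing 1 in proportion to weights (total weight 9/2): Zainab (weight 1/2) → 1/9; Chukwudi (weight 1) → 2/9; Folake (weight 1/2) → 1/9; Segun (weight 1) → 2/9; Ronke (weight 1) → 2/9; Abiodun (weight 1/2) → 1/9.
Zainab is living and takes 1/9.
Chukwudi is living and takes 2/9.
Folake is living and takes 1/9.
Segun predeceased; the 2/9 allotted to Segun's branch passes to Segun's issue by representation.
The 2/9 is divided into 2 equal shares of 1/9 among Dayo, Gbenga.
Dayo is living and takes 1/9.
Gbenga is living and takes 1/9.
Ronke is living and takes 2/9.
Abiodun is living and takes 1/9.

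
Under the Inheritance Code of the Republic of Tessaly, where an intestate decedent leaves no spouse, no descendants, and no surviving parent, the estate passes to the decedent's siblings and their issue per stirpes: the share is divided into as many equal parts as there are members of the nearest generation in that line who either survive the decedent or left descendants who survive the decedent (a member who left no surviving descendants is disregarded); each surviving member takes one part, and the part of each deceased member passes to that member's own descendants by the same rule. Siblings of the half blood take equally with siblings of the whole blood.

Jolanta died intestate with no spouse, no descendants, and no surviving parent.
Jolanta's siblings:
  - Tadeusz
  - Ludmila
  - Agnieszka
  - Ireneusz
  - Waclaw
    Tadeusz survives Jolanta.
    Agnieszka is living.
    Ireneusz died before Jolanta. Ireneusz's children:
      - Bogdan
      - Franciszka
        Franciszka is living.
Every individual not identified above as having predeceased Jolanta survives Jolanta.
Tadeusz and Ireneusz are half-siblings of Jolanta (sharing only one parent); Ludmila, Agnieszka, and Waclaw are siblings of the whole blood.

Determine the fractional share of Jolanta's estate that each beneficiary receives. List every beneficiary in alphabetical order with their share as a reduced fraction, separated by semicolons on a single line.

Agnieszka 1/5; Bogdan 1/10; Franciszka 1/10; Ludmila 1/5; Tadeusz 1/5; Waclaw 1/5

No spouse, descendants, or parent survives, so the estate passes to Jolanta's siblings per stirpes.
Half-blood and whole-blood siblings take equally under the stated rule.
The estate is divided into 5 equal shares of 1/5 among Tadeusz, Ludmila, Agnieszka, Ireneusz, Waclaw.
Tadeusz is living and takes 1/5.
Ludmila is living and takes 1/5.
Agnieszka is living and takes 1/5.
Ireneusz predeceased; the 1/5 allotted to Ireneusz's branch passes to Ireneusz's issue by representation.
The 1/5 is divided into 2 equal shares of 1/10 among Bogdan, Franciszka.
Bogdan is living and takes 1/10.
Franciszka is living and takes 1/10.
Waclaw is living and takes 1/5.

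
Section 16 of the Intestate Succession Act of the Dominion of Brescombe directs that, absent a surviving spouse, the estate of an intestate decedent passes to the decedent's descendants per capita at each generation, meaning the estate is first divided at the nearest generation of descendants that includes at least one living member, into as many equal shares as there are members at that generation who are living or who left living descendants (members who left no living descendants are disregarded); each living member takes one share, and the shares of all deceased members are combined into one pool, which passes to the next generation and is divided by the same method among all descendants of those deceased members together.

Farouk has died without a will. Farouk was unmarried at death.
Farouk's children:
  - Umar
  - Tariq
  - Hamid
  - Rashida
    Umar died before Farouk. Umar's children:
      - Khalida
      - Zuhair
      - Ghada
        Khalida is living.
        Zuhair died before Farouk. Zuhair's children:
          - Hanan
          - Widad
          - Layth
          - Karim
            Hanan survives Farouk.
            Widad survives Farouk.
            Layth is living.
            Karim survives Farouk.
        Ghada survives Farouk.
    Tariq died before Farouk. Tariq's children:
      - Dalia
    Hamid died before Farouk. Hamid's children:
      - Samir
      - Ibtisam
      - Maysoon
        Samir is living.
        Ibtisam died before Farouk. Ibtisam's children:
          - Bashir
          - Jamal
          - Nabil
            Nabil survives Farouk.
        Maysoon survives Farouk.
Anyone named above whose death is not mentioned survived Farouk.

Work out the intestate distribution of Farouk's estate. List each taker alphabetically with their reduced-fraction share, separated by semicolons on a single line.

Bashir 3/98; Dalia 3/28; Ghada 3/28; Hanan 3/98; Jamal 3/98; Karim 3/98; Khalida 3/28; Layth 3/98; Maysoon 3/28; Nabil 3/98; Rashida 1/4; Samir 3/28; Widad 3/98

There is no surviving spouse, so the entire estate passes to Farouk's descendants per capita at each generation.
At generation 1 (Umar, Tariq, Hamid, Rashida) there are 4 shares of (1)/4 = 1/4 each.
Living: Rashida — each takes 1/4.
Deceased: Umar, Tariq, and Hamid. Their combined 3/4 is pooled and carried to generation 2.
At generation 2 (Khalida, Zuhair, Ghada, Dalia, Samir, Ibtisam, Maysoon) there are 7 shares of (3/4)/7 = 3/28 each.
Living: Khalida, Ghada, Dalia, Samir, and Maysoon — each takes 3/28.
Deceased: Zuhair and Ibtisam. Their combined 3/14 is pooled and carried to generation 3.
At generation 3 (Hanan, Widad, Layth, Karim, Bashir, Jamal, Nabil) there are 7 shares of (3/14)/7 = 3/98 each.
Living: Hanan, Widad, Layth, Karim, Bashir, Jamal, and Nabil — each takes 3/98.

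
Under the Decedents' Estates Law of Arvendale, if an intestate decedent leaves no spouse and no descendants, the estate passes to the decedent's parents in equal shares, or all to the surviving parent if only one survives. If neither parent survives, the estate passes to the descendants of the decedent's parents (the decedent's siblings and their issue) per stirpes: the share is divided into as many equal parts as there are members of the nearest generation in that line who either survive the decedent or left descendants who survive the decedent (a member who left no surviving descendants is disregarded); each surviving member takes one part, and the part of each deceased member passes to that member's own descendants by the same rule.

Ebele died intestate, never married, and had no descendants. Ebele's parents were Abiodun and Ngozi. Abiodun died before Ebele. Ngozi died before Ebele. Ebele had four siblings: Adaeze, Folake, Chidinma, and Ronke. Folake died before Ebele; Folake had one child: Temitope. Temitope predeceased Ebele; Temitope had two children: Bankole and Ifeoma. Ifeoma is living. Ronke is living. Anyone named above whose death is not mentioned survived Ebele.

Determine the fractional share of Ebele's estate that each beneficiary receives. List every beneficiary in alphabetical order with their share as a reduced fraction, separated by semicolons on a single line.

Neither parent survives and there are no descendants, so the estate passes to Ebele's siblings and their issue per stirpes.
The estate is divided into 4 equal shares of 1/4 among Adaeze, Folake, Chidinma, Ronke.
Adaeze is living and takes 1/4.
Folake predeceased; the 1/4 allotted to Folake's branch passes to Folake's issue by representation.
Temitope's line is the sole branch at this level, so the full 1/4 passes to Temitope's issue by representation.
The 1/4 is divided into 2 equal shares of 1/8 among Bankole, Ifeoma.
Bankole is living and takes 1/8.
Ifeoma is living and takes 1/8.
Chidinma is living and takes 1/4.
Ronke is living and takes 1/4.

Adaeze 1/4; Bankole 1/8; Chidinma 1/4; Ifeoma 1/8; Ronke 1/4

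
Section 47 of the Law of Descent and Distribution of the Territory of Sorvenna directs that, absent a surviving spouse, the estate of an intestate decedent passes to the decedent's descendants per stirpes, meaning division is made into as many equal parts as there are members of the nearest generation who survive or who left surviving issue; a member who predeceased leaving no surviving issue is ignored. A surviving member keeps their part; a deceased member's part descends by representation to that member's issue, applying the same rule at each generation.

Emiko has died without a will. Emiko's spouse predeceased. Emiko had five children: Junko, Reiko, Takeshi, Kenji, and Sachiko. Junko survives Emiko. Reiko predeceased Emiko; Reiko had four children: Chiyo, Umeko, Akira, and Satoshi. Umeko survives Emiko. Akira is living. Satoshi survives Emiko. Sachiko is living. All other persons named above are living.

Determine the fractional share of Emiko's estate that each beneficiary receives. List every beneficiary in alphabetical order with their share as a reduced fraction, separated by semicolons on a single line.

Akira 1/20; Chiyo 1/20; Junko 1/5; Kenji 1/5; Sachiko 1/5; Satoshi 1/20; Takeshi 1/5; Umeko 1/20

There is no surviving spouse, so the entire estate passes to Emiko's descendants per stirpes.
The estate is divided into 5 equal shares of 1/5 among Junko, Reiko, Takeshi, Kenji, Sachiko.
Junko is living and takes 1/5.
Reiko predeceased; the 1/5 allotted to Reiko's branch passes to Reiko's issue by representation.
The 1/5 is divided into 4 equal shares of 1/20 among Chiyo, Umeko, Akira, Satoshi.
Chiyo is living and takes 1/20.
Umeko is living and takes 1/20.
Akira is living and takes 1/20.
Satoshi is living and takes 1/20.
Takeshi is living and takes 1/5.
Kenji is living and takes 1/5.
Sachiko is living and takes 1/5.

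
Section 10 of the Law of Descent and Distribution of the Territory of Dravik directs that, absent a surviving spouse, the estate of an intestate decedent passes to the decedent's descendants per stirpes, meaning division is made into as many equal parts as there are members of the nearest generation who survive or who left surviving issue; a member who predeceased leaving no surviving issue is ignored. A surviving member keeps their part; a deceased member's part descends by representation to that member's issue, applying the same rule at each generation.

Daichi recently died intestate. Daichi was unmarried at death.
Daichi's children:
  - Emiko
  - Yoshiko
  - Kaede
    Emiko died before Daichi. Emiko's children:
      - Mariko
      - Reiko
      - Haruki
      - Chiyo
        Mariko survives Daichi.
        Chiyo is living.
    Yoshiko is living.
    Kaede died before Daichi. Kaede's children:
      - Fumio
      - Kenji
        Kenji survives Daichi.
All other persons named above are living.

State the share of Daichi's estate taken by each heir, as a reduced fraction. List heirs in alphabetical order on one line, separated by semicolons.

There is no surviving spouse, so the entire estate passes to Daichi's descendants per stirpes.
The estate is divided into 3 equal shares of 1/3 among Emiko, Yoshiko, Kaede.
Emiko predeceased; the 1/3 allotted to Emiko's branch passes to Emiko's issue by representation.
The 1/3 is divided into 4 equal shares of 1/12 among Mariko, Reiko, Haruki, Chiyo.
Mariko is living and takes 1/12.
Reiko is living and takes 1/12.
Haruki is living and takes 1/12.
Chiyo is living and takes 1/12.
Yoshiko is living and takes 1/3.
Kaede predeceased; the 1/3 allotted to Kaede's branch passes to Kaede's issue by representation.
The 1/3 is divided into 2 equal shares of 1/6 among Fumio, Kenji.
Fumio is living and takes 1/6.
Kenji is living and takes 1/6.

Chiyo 1/12; Fumio 1/6; Haruki 1/12; Kenji 1/6; Mariko 1/12; Reiko 1/12; Yoshiko 1/3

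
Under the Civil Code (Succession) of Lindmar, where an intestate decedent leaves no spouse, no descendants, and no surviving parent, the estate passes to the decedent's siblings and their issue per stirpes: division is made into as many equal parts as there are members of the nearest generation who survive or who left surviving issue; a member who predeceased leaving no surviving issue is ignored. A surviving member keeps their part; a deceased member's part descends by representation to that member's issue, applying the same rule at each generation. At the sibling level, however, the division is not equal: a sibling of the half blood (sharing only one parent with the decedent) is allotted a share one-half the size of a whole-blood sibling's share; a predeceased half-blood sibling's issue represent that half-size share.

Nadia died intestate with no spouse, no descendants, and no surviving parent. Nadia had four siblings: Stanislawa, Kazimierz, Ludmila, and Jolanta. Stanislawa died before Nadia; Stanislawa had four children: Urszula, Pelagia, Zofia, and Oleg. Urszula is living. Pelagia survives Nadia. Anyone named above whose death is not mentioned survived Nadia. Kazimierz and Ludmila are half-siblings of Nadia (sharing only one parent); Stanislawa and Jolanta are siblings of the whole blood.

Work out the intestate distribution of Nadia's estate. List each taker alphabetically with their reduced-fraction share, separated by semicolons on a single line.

No spouse, descendants, or parent survives, so the estate passes to Nadia's siblings per stirpes.
Half-blood siblings count for one-half the weight of whole-blood siblings at the initial division.
Dividing 1 in proportion to weights (total weight 3): Stanislawa (weight 1) → 1/3; Kazimierz (weight 1/2) → 1/6; Ludmila (weight 1/2) → 1/6; Jolanta (weight 1) → 1/3.
Stanislawa predeceased; the 1/3 allotted to Stanislawa's branch passes to Stanislawa's issue by representation.
The 1/3 is divided into 4 equal shares of 1/12 among Urszula, Pelagia, Zofia, Oleg.
Urszula is living and takes 1/12.
Pelagia is living and takes 1/12.
Zofia is living and takes 1/12.
Oleg is living and takes 1/12.
Kazimierz is living and takes 1/6.
Ludmila is living and takes 1/6.
Jolanta is living and takes 1/3.

Jolanta 1/3; Kazimierz 1/6; Ludmila 1/6; Oleg 1/12; Pelagia 1/12; Urszula 1/12; Zofia 1/12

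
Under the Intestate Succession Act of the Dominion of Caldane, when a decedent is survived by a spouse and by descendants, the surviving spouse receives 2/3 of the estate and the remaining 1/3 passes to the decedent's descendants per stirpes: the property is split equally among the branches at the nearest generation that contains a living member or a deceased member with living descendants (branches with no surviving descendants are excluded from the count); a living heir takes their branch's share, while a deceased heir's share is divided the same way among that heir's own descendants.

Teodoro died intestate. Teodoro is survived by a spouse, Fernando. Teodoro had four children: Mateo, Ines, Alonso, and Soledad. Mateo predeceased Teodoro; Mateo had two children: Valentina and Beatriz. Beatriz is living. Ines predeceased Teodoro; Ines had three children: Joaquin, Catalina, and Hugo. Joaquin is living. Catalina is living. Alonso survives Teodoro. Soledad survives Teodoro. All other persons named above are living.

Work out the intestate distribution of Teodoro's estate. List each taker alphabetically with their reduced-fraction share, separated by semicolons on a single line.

Alonso 1/12; Beatriz 1/24; Catalina 1/36; Fernando 2/3; Hugo 1/36; Joaquin 1/36; Soledad 1/12; Valentina 1/24

Fernando, as surviving spouse, takes 2/3.
The remaining 1/3 passes to Teodoro's descendants per stirpes.
The 1/3 is divided into 4 equal shares of 1/12 among Mateo, Ines, Alonso, Soledad.
Mateo predeceased; the 1/12 allotted to Mateo's branch passes to Mateo's issue by representation.
The 1/12 is divided into 2 equal shares of 1/24 among Valentina, Beatriz.
Valentina is living and takes 1/24.
Beatriz is living and takes 1/24.
Ines predeceased; the 1/12 allotted to Ines's branch passes to Ines's issue by representation.
The 1/12 is divided into 3 equal shares of 1/36 among Joaquin, Catalina, Hugo.
Joaquin is living and takes 1/36.
Catalina is living and takes 1/36.
Hugo is living and takes 1/36.
Alonso is living and takes 1/12.
Soledad is living and takes 1/12.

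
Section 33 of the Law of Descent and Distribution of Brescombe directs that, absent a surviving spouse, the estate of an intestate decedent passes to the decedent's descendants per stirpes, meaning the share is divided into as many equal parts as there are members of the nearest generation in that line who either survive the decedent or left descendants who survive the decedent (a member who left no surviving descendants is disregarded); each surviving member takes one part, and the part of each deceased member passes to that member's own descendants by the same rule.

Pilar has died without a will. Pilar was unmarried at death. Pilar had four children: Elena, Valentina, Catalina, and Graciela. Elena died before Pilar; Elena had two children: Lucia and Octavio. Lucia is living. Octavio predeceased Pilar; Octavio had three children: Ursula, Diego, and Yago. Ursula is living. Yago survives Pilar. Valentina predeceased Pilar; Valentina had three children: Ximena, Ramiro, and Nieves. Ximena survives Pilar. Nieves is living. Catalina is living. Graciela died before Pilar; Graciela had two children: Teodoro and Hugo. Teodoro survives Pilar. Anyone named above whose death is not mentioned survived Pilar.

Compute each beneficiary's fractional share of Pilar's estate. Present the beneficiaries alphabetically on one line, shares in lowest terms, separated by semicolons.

There is no surviving spouse, so the entire estate passes to Pilar's descendants per stirpes.
The estate is divided into 4 equal shares of 1/4 among Elena, Valentina, Catalina, Graciela.
Elena predeceased; the 1/4 allotted to Elena's branch passes to Elena's issue by representation.
The 1/4 is divided into 2 equal shares of 1/8 among Lucia, Octavio.
Lucia is living and takes 1/8.
Octavio predeceased; the 1/8 allotted to Octavio's branch passes to Octavio's issue by representation.
The 1/8 is divided into 3 equal shares of 1/24 among Ursula, Diego, Yago.
Ursula is living and takes 1/24.
Diego is living and takes 1/24.
Yago is living and takes 1/24.
Valentina predeceased; the 1/4 allotted to Valentina's branch passes to Valentina's issue by representation.
The 1/4 is divided into 3 equal shares of 1/12 among Ximena, Ramiro, Nieves.
Ximena is living and takes 1/12.
Ramiro is living and takes 1/12.
Nieves is living and takes 1/12.
Catalina is living and takes 1/4.
Graciela predeceased; the 1/4 allotted to Graciela's branch passes to Graciela's issue by representation.
The 1/4 is divided into 2 equal shares of 1/8 among Teodoro, Hugo.
Teodoro is living and takes 1/8.
Hugo is living and takes 1/8.

Catalina 1/4; Diego 1/24; Hugo 1/8; Lucia 1/8; Nieves 1/12; Ramiro 1/12; Teodoro 1/8; Ursula 1/24; Ximena 1/12; Yago 1/24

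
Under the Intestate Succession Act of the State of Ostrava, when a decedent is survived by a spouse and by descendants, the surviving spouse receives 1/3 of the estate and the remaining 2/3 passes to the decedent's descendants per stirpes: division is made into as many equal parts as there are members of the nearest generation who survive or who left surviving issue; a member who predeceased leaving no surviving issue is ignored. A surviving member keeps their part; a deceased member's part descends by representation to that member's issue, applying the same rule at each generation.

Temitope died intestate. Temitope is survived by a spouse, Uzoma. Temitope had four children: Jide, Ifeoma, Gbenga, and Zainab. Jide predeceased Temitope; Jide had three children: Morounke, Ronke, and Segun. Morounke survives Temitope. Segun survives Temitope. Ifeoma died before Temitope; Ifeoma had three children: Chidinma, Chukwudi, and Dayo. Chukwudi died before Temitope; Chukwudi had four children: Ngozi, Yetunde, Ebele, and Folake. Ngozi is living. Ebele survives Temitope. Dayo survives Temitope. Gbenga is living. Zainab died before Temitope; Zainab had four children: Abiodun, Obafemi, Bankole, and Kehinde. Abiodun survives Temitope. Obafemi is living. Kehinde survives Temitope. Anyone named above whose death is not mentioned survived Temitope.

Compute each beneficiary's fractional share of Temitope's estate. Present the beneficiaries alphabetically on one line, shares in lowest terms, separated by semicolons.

Abiodun 1/24; Bankole 1/24; Chidinma 1/18; Dayo 1/18; Ebele 1/72; Folake 1/72; Gbenga 1/6; Kehinde 1/24; Morounke 1/18; Ngozi 1/72; Obafemi 1/24; Ronke 1/18; Segun 1/18; Uzoma 1/3; Yetunde 1/72

Uzoma, as surviving spouse, takes 1/3.
The remaining 2/3 passes to Temitope's descendants per stirpes.
The 2/3 is divided into 4 equal shares of 1/6 among Jide, Ifeoma, Gbenga, Zainab.
Jide predeceased; the 1/6 allotted to Jide's branch passes to Jide's issue by representation.
The 1/6 is divided into 3 equal shares of 1/18 among Morounke, Ronke, Segun.
Morounke is living and takes 1/18.
Ronke is living and takes 1/18.
Segun is living and takes 1/18.
Ifeoma predeceased; the 1/6 allotted to Ifeoma's branch passes to Ifeoma's issue by representation.
The 1/6 is divided into 3 equal shares of 1/18 among Chidinma, Chukwudi, Dayo.
Chidinma is living and takes 1/18.
Chukwudi predeceased; the 1/18 allotted to Chukwudi's branch passes to Chukwudi's issue by representation.
The 1/18 is divided into 4 equal shares of 1/72 among Ngozi, Yetunde, Ebele, Folake.
Ngozi is living and takes 1/72.
Yetunde is living and takes 1/72.
Ebele is living and takes 1/72.
Folake is living and takes 1/72.
Dayo is living and takes 1/18.
Gbenga is living and takes 1/6.
Zainab predeceased; the 1/6 allotted to Zainab's branch passes to Zainab's issue by representation.
The 1/6 is divided into 4 equal shares of 1/24 among Abiodun, Obafemi, Bankole, Kehinde.
Abiodun is living and takes 1/24.
Obafemi is living and takes 1/24.
Bankole is living and takes 1/24.
Kehinde is living and takes 1/24.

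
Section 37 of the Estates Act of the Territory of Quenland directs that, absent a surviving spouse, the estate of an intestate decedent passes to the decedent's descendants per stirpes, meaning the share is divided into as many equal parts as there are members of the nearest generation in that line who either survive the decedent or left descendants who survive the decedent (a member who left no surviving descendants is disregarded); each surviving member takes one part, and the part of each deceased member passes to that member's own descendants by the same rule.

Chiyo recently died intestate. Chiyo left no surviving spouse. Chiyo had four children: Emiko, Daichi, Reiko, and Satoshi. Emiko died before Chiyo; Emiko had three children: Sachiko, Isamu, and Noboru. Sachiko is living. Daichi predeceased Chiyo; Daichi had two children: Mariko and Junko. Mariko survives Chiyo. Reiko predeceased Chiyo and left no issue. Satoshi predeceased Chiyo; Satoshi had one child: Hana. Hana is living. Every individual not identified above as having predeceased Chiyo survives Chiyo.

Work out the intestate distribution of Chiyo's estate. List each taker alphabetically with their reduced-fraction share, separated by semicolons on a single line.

Hana 1/3; Isamu 1/9; Junko 1/6; Mariko 1/6; Noboru 1/9; Sachiko 1/9

There is no surviving spouse, so the entire estate passes to Chiyo's descendants per stirpes.
Reiko left no surviving issue, so that branch lapses and is disregarded.
The estate is divided into 3 equal shares of 1/3 among Emiko, Daichi, Satoshi.
Emiko predeceased; the 1/3 allotted to Emiko's branch passes to Emiko's issue by representation.
The 1/3 is divided into 3 equal shares of 1/9 among Sachiko, Isamu, Noboru.
Sachiko is living and takes 1/9.
Isamu is living and takes 1/9.
Noboru is living and takes 1/9.
Daichi predeceased; the 1/3 allotted to Daichi's branch passes to Daichi's issue by representation.
The 1/3 is divided into 2 equal shares of 1/6 among Mariko, Junko.
Mariko is living and takes 1/6.
Junko is living and takes 1/6.
Satoshi predeceased; the 1/3 allotted to Satoshi's branch passes to Satoshi's issue by representation.
Hana is the sole taker at this level and receives the full 1/3.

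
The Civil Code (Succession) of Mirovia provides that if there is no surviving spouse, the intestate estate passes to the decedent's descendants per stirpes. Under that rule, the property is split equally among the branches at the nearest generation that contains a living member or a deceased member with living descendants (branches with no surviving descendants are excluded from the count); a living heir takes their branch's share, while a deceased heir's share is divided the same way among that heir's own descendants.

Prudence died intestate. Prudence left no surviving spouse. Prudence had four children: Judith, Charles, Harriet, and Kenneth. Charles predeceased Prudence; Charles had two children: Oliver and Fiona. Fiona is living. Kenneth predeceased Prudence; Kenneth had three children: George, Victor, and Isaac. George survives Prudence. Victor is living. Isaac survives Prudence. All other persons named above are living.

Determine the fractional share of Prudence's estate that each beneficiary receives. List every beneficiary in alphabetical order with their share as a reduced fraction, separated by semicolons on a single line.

There is no surviving spouse, so the entire estate passes to Prudence's descendants per stirpes.
The estate is divided into 4 equal shares of 1/4 among Judith, Charles, Harriet, Kenneth.
Judith is living and takes 1/4.
Charles predeceased; the 1/4 allotted to Charles's branch passes to Charles's issue by representation.
The 1/4 is divided into 2 equal shares of 1/8 among Oliver, Fiona.
Oliver is living and takes 1/8.
Fiona is living and takes 1/8.
Harriet is living and takes 1/4.
Kenneth predeceased; the 1/4 allotted to Kenneth's branch passes to Kenneth's issue by representation.
The 1/4 is divided into 3 equal shares of 1/12 among George, Victor, Isaac.
George is living and takes 1/12.
Victor is living and takes 1/12.
Isaac is living and takes 1/12.

Fiona 1/8; George 1/12; Harriet 1/4; Isaac 1/12; Judith 1/4; Oliver 1/8; Victor 1/12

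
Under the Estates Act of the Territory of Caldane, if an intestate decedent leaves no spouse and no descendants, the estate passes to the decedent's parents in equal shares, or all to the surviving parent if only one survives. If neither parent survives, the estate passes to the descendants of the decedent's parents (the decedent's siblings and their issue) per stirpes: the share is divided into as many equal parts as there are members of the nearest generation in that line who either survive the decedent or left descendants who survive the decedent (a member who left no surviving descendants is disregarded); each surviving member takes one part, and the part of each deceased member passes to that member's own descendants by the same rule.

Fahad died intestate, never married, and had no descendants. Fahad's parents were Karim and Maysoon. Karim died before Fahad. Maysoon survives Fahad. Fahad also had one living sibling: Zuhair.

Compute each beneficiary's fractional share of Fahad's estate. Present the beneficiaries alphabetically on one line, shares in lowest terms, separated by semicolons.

Only one parent, Maysoon, survives, so Maysoon takes the entire estate. The siblings take nothing because a surviving parent has priority.

Maysoon 1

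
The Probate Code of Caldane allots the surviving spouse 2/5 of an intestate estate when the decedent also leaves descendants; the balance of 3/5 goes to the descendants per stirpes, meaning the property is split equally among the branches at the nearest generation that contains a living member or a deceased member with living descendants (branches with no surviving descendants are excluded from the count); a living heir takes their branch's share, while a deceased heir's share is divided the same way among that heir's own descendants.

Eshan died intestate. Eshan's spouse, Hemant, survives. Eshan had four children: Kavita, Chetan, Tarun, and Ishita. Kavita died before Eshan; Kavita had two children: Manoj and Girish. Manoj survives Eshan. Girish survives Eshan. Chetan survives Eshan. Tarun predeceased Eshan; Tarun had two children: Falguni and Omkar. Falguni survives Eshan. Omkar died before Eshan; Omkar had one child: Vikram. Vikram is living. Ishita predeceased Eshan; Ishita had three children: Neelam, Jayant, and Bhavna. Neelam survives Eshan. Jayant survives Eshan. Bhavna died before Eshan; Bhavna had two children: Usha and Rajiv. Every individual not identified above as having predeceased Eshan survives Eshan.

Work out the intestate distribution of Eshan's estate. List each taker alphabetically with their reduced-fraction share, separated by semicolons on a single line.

Chetan 3/20; Falguni 3/40; Girish 3/40; Hemant 2/5; Jayant 1/20; Manoj 3/40; Neelam 1/20; Rajiv 1/40; Usha 1/40; Vikram 3/40

Hemant, as surviving spouse, takes 2/5.
The remaining 3/5 passes to Eshan's descendants per stirpes.
The 3/5 is divided into 4 equal shares of 3/20 among Kavita, Chetan, Tarun, Ishita.
Kavita predeceased; the 3/20 allotted to Kavita's branch passes to Kavita's issue by representation.
The 3/20 is divided into 2 equal shares of 3/40 among Manoj, Girish.
Manoj is living and takes 3/40.
Girish is living and takes 3/40.
Chetan is living and takes 3/20.
Tarun predeceased; the 3/20 allotted to Tarun's branch passes to Tarun's issue by representation.
The 3/20 is divided into 2 equal shares of 3/40 among Falguni, Omkar.
Falguni is living and takes 3/40.
Omkar predeceased; the 3/40 allotted to Omkar's branch passes to Omkar's issue by representation.
Vikram is the sole taker at this level and receives the full 3/40.
Ishita predeceased; the 3/20 allotted to Ishita's branch passes to Ishita's issue by representation.
The 3/20 is divided into 3 equal shares of 1/20 among Neelam, Jayant, Bhavna.
Neelam is living and takes 1/20.
Jayant is living and takes 1/20.
Bhavna predeceased; the 1/20 allotted to Bhavna's branch passes to Bhavna's issue by representation.
The 1/20 is divided into 2 equal shares of 1/40 among Usha, Rajiv.
Usha is living and takes 1/40.
Rajiv is living and takes 1/40.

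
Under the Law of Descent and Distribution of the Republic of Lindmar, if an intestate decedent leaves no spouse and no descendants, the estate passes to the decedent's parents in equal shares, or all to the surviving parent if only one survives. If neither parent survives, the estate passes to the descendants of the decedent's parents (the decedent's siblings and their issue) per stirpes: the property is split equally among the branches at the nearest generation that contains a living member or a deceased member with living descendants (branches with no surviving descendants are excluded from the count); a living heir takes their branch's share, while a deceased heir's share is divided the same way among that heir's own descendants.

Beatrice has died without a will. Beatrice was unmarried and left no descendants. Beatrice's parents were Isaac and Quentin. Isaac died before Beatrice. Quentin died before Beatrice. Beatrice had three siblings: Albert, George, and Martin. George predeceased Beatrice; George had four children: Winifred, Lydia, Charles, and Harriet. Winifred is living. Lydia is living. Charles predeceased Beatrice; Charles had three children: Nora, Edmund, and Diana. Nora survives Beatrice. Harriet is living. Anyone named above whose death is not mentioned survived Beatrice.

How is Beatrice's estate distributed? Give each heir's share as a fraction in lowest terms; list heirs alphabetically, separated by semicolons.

Albert 1/3; Diana 1/36; Edmund 1/36; Harriet 1/12; Lydia 1/12; Martin 1/3; Nora 1/36; Winifred 1/12

Neither parent survives and there are no descendants, so the estate passes to Beatrice's siblings and their issue per stirpes.
The estate is divided into 3 equal shares of 1/3 among Albert, George, Martin.
Albert is living and takes 1/3.
George predeceased; the 1/3 allotted to George's branch passes to George's issue by representation.
The 1/3 is divided into 4 equal shares of 1/12 among Winifred, Lydia, Charles, Harriet.
Winifred is living and takes 1/12.
Lydia is living and takes 1/12.
Charles predeceased; the 1/12 allotted to Charles's branch passes to Charles's issue by representation.
The 1/12 is divided into 3 equal shares of 1/36 among Nora, Edmund, Diana.
Nora is living and takes 1/36.
Edmund is living and takes 1/36.
Diana is living and takes 1/36.
Harriet is living and takes 1/12.
Martin is living and takes 1/3.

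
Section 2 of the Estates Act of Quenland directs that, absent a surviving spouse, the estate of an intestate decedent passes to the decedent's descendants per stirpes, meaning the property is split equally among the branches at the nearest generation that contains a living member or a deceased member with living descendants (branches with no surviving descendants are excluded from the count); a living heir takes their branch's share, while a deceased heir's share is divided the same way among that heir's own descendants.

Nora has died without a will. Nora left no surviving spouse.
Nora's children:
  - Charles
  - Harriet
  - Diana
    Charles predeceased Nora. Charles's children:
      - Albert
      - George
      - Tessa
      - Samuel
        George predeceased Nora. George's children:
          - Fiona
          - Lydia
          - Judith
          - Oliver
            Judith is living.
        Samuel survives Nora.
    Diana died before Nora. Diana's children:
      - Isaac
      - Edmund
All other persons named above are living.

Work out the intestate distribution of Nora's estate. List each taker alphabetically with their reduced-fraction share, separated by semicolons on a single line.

There is no surviving spouse, so the entire estate passes to Nora's descendants per stirpes.
The estate is divided into 3 equal shares of 1/3 among Charles, Harriet, Diana.
Charles predeceased; the 1/3 allotted to Charles's branch passes to Charles's issue by representation.
The 1/3 is divided into 4 equal shares of 1/12 among Albert, George, Tessa, Samuel.
Albert is living and takes 1/12.
George predeceased; the 1/12 allotted to George's branch passes to George's issue by representation.
The 1/12 is divided into 4 equal shares of 1/48 among Fiona, Lydia, Judith, Oliver.
Fiona is living and takes 1/48.
Lydia is living and takes 1/48.
Judith is living and takes 1/48.
Oliver is living and takes 1/48.
Tessa is living and takes 1/12.
Samuel is living and takes 1/12.
Harriet is living and takes 1/3.
Diana predeceased; the 1/3 allotted to Diana's branch passes to Diana's issue by representation.
The 1/3 is divided into 2 equal shares of 1/6 among Isaac, Edmund.
Isaac is living and takes 1/6.
Edmund is living and takes 1/6.

Albert 1/12; Edmund 1/6; Fiona 1/48; Harriet 1/3; Isaac 1/6; Judith 1/48; Lydia 1/48; Oliver 1/48; Samuel 1/12; Tessa 1/12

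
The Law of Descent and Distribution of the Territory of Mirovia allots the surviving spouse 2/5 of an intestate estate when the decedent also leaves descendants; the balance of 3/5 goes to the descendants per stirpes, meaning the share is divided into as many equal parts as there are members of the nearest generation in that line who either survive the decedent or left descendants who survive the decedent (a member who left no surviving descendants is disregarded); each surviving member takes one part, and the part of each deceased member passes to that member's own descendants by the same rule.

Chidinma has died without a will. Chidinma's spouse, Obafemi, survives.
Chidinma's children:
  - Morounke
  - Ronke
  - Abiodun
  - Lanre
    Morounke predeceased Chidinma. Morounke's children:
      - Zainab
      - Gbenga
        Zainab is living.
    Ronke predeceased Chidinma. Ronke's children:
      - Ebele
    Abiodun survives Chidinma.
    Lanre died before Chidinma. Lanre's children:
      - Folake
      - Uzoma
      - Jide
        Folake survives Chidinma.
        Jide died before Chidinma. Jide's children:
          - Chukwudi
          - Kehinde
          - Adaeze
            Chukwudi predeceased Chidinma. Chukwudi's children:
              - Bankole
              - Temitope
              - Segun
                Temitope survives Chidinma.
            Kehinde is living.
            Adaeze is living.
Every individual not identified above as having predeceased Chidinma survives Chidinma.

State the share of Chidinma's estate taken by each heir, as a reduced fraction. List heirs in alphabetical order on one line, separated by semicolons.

Abiodun 3/20; Adaeze 1/60; Bankole 1/180; Ebele 3/20; Folake 1/20; Gbenga 3/40; Kehinde 1/60; Obafemi 2/5; Segun 1/180; Temitope 1/180; Uzoma 1/20; Zainab 3/40

Obafemi, as surviving spouse, takes 2/5.
The remaining 3/5 passes to Chidinma's descendants per stirpes.
The 3/5 is divided into 4 equal shares of 3/20 among Morounke, Ronke, Abiodun, Lanre.
Morounke predeceased; the 3/20 allotted to Morounke's branch passes to Morounke's issue by representation.
The 3/20 is divided into 2 equal shares of 3/40 among Zainab, Gbenga.
Zainab is living and takes 3/40.
Gbenga is living and takes 3/40.
Ronke predeceased; the 3/20 allotted to Ronke's branch passes to Ronke's issue by representation.
Ebele is the sole taker at this level and receives the full 3/20.
Abiodun is living and takes 3/20.
Lanre predeceased; the 3/20 allotted to Lanre's branch passes to Lanre's issue by representation.
The 3/20 is divided into 3 equal shares of 1/20 among Folake, Uzoma, Jide.
Folake is living and takes 1/20.
Uzoma is living and takes 1/20.
Jide predeceased; the 1/20 allotted to Jide's branch passes to Jide's issue by representation.
The 1/20 is divided into 3 equal shares of 1/60 among Chukwudi, Kehinde, Adaeze.
Chukwudi predeceased; the 1/60 allotted to Chukwudi's branch passes to Chukwudi's issue by representation.
The 1/60 is divided into 3 equal shares of 1/180 among Bankole, Temitope, Segun.
Bankole is living and takes 1/180.
Temitope is living and takes 1/180.
Segun is living and takes 1/180.
Kehinde is living and takes 1/60.
Adaeze is living and takes 1/60.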